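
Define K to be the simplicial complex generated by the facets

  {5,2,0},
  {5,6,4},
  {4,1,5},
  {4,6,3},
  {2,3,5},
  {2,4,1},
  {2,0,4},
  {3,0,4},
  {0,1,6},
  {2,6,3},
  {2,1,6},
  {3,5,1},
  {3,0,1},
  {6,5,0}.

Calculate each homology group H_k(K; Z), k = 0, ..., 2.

H_0 = Z,  H_1 = Z^2,  H_2 = Z.

Order the vertices as 0 < 1 < 2 < 3 < 4 < 5 < 6. Listing each simplex with vertices in this order, K has dimension 2 with simplices:

  0-simplices (7): [0], [1], [2], [3], [4], [5], [6]
  1-simplices (21): [0,1], [0,2], [0,3], [0,4], [0,5], [0,6], [1,2], [1,3], [1,4], [1,5], [1,6], [2,3], [2,4], [2,5], [2,6], [3,4], [3,5], [3,6], [4,5], [4,6], [5,6]
  2-simplices (14): [0,1,3], [0,1,6], [0,2,4], [0,2,5], [0,3,4], [0,5,6], [1,2,4], [1,2,6], [1,3,5], [1,4,5], [2,3,5], [2,3,6], [3,4,6], [4,5,6]

Hence C_0 ≅ Z^7, C_1 ≅ Z^21, C_2 ≅ Z^14.

Boundary ∂_1: C_1 → C_0 is given by ∂[p,q] = [q] − [p].
This gives a 7×21 integer matrix of rank 6; reducing to Smith normal form yields diagonal entries (1,1,1,1,1,1).

∂_2: C_2 → C_1 sends each 2-simplex [p,q,r] to [q,r] − [p,r] + [p,q]. For instance
  ∂[1,2,6] = [2,6] − [1,6] + [1,2],
  ∂[0,5,6] = [5,6] − [0,6] + [0,5].
This gives a 21×14 integer matrix of rank 13; reducing to Smith normal form yields diagonal entries (1,1,1,1,1,1,1,1,1,1,1,1,1).

Now H_k = ker ∂_k / im ∂_{k+1}, so:

  H_0: rank C_0 − rank ∂_1 = 7 − 6 = 1, and the invariant factors of ∂_1 are all 1, so H_0 = Z.
  H_1: rank ker ∂_1 − rank ∂_2 = (21 − 6) − 13 = 2, and the invariant factors of ∂_2 are all 1, so H_1 = Z^2.
  H_2: rank ker ∂_2 − rank ∂_3 = (14 − 13) − 0 = 1, and there is no ∂_3, so H_2 = Z.

As a check, the Euler characteristic is 7 − 21 + 14 = 0, which agrees with 1 − 2 + 1 = 0.
(K is a triangulation of the torus T^2.)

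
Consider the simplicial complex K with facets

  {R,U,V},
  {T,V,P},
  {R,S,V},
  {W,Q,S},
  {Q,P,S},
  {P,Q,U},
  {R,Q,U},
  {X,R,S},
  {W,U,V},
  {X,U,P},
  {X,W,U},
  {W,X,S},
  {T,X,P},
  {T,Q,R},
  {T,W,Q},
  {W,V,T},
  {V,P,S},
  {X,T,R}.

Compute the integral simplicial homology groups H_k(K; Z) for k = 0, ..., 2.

H_0 ≅ Z,  H_1 ≅ Z^2,  H_2 ≅ Z.

Fix the vertex order P < Q < R < S < T < U < V < W < X and write every simplex with vertices in increasing order. Then dim K = 2 and the simplices of K are:

  0-simplices (9): P, Q, R, S, T, U, V, W, X
  1-simplices (27): PQ, PS, PT, PU, PV, PX, QR, QS, QT, QU, QW, RS, RT, RU, RV, RX, SV, SW, SX, TV, TW, TX, UV, UW, UX, VW, WX
  2-simplices (18): PQS, PQU, PSV, PTV, PTX, PUX, QRT, QRU, QSW, QTW, RSV, RSX, RTX, RUV, SWX, TVW, UVW, UWX

so the chain groups are C_0 ≅ Z^9, C_1 ≅ Z^27, C_2 ≅ Z^18.

The boundary map ∂_1: C_1 → C_0 sends each edge [p,q] (with p < q) to q − p.
As a 9×27 matrix over Z this has rank 8, with invariant factors (1,1,1,1,1,1,1,1).

Boundary ∂_2: C_2 → C_1 acts by ∂[p,q,r] = [q,r] − [p,r] + [p,q]. For instance
  ∂RUV = UV − RV + RU,
  ∂QTW = TW − QW + QT.
The resulting 27×18 matrix has rank 17, and its Smith normal form has invariant factors (1,1,1,1,1,1,1,1,1,1,1,1,1,1,1,1,1).

Now H_k = ker ∂_k / im ∂_{k+1}, so:

  H_0: rank C_0 − rank ∂_1 = 9 − 8 = 1, and the invariant factors of ∂_1 are all 1, so H_0 = Z.
  H_1: rank ker ∂_1 − rank ∂_2 = (27 − 8) − 17 = 2, and the invariant factors of ∂_2 are all 1, so H_1 = Z^2.
  H_2: rank ker ∂_2 − rank ∂_3 = (18 − 17) − 0 = 1, and there is no ∂_3, so H_2 = Z.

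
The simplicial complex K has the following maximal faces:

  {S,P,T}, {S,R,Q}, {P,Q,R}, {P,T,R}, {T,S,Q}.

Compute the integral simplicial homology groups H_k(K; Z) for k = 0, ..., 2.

K has 5 vertices, 10 edges, 5 triangles.
rank ∂_0 = 0, rank ∂_1 = 4 ⇒ b_0 = 5 − 0 − 4 = 1; all invariant factors of ∂_1 are 1 so no torsion. So H_0 ≅ Z.
rank ∂_1 = 4, rank ∂_2 = 5 ⇒ b_1 = 10 − 4 − 5 = 1; all invariant factors of ∂_2 are 1 so no torsion. So H_1 ≅ Z.
rank ∂_2 = 5, rank ∂_3 = 0 ⇒ b_2 = 5 − 5 − 0 = 0. So H_2 ≅ 0.

H_0 = Z,  H_1 = Z,  H_2 = 0.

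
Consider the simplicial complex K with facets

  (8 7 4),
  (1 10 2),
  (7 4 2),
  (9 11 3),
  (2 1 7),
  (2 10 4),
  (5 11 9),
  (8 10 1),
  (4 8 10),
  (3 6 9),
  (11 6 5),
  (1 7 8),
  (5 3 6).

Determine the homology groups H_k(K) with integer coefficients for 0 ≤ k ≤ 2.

Fix the vertex order 1 < 2 < 3 < 4 < 5 < 6 < 7 < 8 < 9 < 10 < 11 and write every simplex with vertices in increasing order. Then dim K = 2 and the simplices of K are:

  0-simplices (11): [1], [2], [3], [4], [5], [6], [7], [8], [9], [10], [11]
  1-simplices (22): [1,2], [1,7], [1,8], [1,10], [2,4], [2,7], [2,10], [3,5], [3,6], [3,9], [3,11], [4,7], [4,8], [4,10], [5,6], [5,9], [5,11], [6,9], [6,11], [7,8], [8,10], [9,11]
  2-simplices (13): [1,2,7], [1,2,10], [1,7,8], [1,8,10], [2,4,7], [2,4,10], [3,5,6], [3,6,9], [3,9,11], [4,7,8], [4,8,10], [5,6,11], [5,9,11]

Hence C_0 ≅ Z^11, C_1 ≅ Z^22, C_2 ≅ Z^13.

∂_1: C_1 → C_0 is given by ∂[p,q] = [q] − [p].
The resulting 11×22 matrix has rank 9, and its Smith normal form has invariant factors (1,1,1,1,1,1,1,1,1).

Boundary ∂_2: C_2 → C_1 acts by ∂[p,q,r] = [q,r] − [p,r] + [p,q]. For instance
  ∂[2,4,10] = [4,10] − [2,10] + [2,4],
  ∂[3,9,11] = [9,11] − [3,11] + [3,9].
This gives a 22×13 integer matrix of rank 12; reducing to Smith normal form yields diagonal entries (1,1,1,1,1,1,1,1,1,1,1,1).

Computing H_k = (kernel of ∂_k) / (image of ∂_{k+1}):

  H_0: rank C_0 − rank ∂_1 = 11 − 9 = 2, and the invariant factors of ∂_1 are all 1, so H_0 = Z^2.
  H_1: rank ker ∂_1 − rank ∂_2 = (22 − 9) − 12 = 1, and the invariant factors of ∂_2 are all 1, so H_1 = Z.
  H_2: rank ker ∂_2 − rank ∂_3 = (13 − 12) − 0 = 1, and there is no ∂_3, so H_2 = Z.

H_0 ≅ Z^2,  H_1 ≅ Z,  H_2 ≅ Z.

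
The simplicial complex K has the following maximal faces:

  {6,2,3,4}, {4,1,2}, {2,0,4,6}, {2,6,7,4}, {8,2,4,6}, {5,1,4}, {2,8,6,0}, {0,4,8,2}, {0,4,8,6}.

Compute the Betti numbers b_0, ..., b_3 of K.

Take the total order 0 < 1 < 2 < 3 < 4 < 5 < 6 < 7 < 8 on the vertex set. Then K (dimension 3) consists of the simplices:

  0-simplices (9): [0], [1], [2], [3], [4], [5], [6], [7], [8]
  1-simplices (20): [0,2], [0,4], [0,6], [0,8], [1,2], [1,4], [1,5], [2,3], [2,4], [2,6], [2,7], [2,8], [3,4], [3,6], [4,5], [4,6], [4,7], [4,8], [6,7], [6,8]
  2-simplices (18): [0,2,4], [0,2,6], [0,2,8], [0,4,6], [0,4,8], [0,6,8], [1,2,4], [1,4,5], [2,3,4], [2,3,6], [2,4,6], [2,4,7], [2,4,8], [2,6,7], [2,6,8], [3,4,6], [4,6,7], [4,6,8]
  3-simplices (7): [0,2,4,6], [0,2,4,8], [0,2,6,8], [0,4,6,8], [2,3,4,6], [2,4,6,7], [2,4,6,8]

giving chain groups C_0 ≅ Z^9, C_1 ≅ Z^20, C_2 ≅ Z^18, C_3 ≅ Z^7.

∂_1: C_1 → C_0 sends each edge [p,q] (with p < q) to q − p. For instance
  ∂[2,7] = [7] − [2].
As a 9×20 matrix over Z this has rank 8, with invariant factors (1,1,1,1,1,1,1,1).

Boundary ∂_2: C_2 → C_1 maps a triangle to the signed sum of its edges. For instance
  ∂[2,6,7] = [6,7] − [2,7] + [2,6],
  ∂[4,6,8] = [6,8] − [4,8] + [4,6].
The 20×18 boundary matrix has rank 12 and Smith normal form diag(1,1,1,1,1,1,1,1,1,1,1,1).

Boundary ∂_3: C_3 → C_2 sends each 3-simplex σ to the alternating sum Σ_i (−1)^i (σ with its i-th vertex removed). For instance
  ∂[2,3,4,6] = [3,4,6] − [2,4,6] + [2,3,6] − [2,3,4],
  ∂[2,4,6,7] = [4,6,7] − [2,6,7] + [2,4,7] − [2,4,6].
As a 18×7 matrix over Z this has rank 6, with invariant factors (1,1,1,1,1,1).

Computing H_k = (kernel of ∂_k) / (image of ∂_{k+1}):

  H_0: rank C_0 − rank ∂_1 = 9 − 8 = 1, and the invariant factors of ∂_1 are all 1, so H_0 = Z.
  H_1: rank ker ∂_1 − rank ∂_2 = (20 − 8) − 12 = 0, and the invariant factors of ∂_2 are all 1, so H_1 = 0.
  H_2: rank ker ∂_2 − rank ∂_3 = (18 − 12) − 6 = 0, and the invariant factors of ∂_3 are all 1, so H_2 = 0.
  H_3: rank ker ∂_3 − rank ∂_4 = (7 − 6) − 0 = 1, and there is no ∂_4, so H_3 = Z.

As a check, the Euler characteristic is 9 − 20 + 18 − 7 = 0, which agrees with 1 − 0 + 0 − 1 = 0.

Hence the Betti numbers are b_0 = 1, b_1 = 0, b_2 = 0, b_3 = 1.

b_0 = 1, b_1 = 0, b_2 = 0, b_3 = 1.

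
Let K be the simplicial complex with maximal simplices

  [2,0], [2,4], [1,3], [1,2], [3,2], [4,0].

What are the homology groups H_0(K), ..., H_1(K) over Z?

H_0 ≅ Z,  H_1 ≅ Z^2.

K has 5 vertices, 6 edges.
rank ∂_0 = 0, rank ∂_1 = 4 ⇒ b_0 = 5 − 0 − 4 = 1; all invariant factors of ∂_1 are 1 so no torsion. So H_0 ≅ Z.
rank ∂_1 = 4, rank ∂_2 = 0 ⇒ b_1 = 6 − 4 − 0 = 2. So H_1 ≅ Z^2.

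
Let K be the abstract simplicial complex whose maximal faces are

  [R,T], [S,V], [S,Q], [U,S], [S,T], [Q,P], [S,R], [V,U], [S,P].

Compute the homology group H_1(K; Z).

H_1 = Z^3.

Take the total order P < Q < R < S < T < U < V on the vertex set. Then K (dimension 1) consists of the simplices:

  0-simplices (7): P, Q, R, S, T, U, V
  1-simplices (9): PQ, PS, QS, RS, RT, ST, SU, SV, UV

Hence C_0 ≅ Z^7, C_1 ≅ Z^9.

∂_1: C_1 → C_0 maps an edge to its endpoints' difference, ∂[p,q] = q − p. For instance
  ∂SU = U − S.
This gives a 7×9 integer matrix of rank 6; reducing to Smith normal form yields diagonal entries (1,1,1,1,1,1).

Computing H_k = (kernel of ∂_k) / (image of ∂_{k+1}):

  H_1: rank ker ∂_1 − rank ∂_2 = (9 − 6) − 0 = 3, and there is no ∂_2, so H_1 ≅ Z^3.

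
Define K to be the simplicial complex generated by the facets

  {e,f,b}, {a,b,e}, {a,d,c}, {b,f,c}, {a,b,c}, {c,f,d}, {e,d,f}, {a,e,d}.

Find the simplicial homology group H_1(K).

H_1 = 0.

Take the total order a < b < c < d < e < f on the vertex set. Then K (dimension 2) consists of the simplices:

  0-simplices (6): a, b, c, d, e, f
  1-simplices (12): ab, ac, ad, ae, bc, be, bf, cd, cf, de, df, ef
  2-simplices (8): abc, abe, acd, ade, bcf, bef, cdf, def

giving chain groups C_0 ≅ Z^6, C_1 ≅ Z^12, C_2 ≅ Z^8.

The boundary map ∂_1: C_1 → C_0 maps an edge to its endpoints' difference, ∂[p,q] = q − p. For instance
  ∂bc = c − b.
The resulting 6×12 matrix has rank 5, and its Smith normal form has invariant factors (1,1,1,1,1).

The boundary map ∂_2: C_2 → C_1 acts by ∂[p,q,r] = [q,r] − [p,r] + [p,q]. For instance
  ∂bcf = cf − bf + bc,
  ∂abc = bc − ac + ab.
This gives a 12×8 integer matrix of rank 7; reducing to Smith normal form yields diagonal entries (1,1,1,1,1,1,1).

Computing H_k = (kernel of ∂_k) / (image of ∂_{k+1}):

  H_1: rank ker ∂_1 − rank ∂_2 = (12 − 5) − 7 = 0, and the invariant factors of ∂_2 are all 1, so H_1 ≅ 0.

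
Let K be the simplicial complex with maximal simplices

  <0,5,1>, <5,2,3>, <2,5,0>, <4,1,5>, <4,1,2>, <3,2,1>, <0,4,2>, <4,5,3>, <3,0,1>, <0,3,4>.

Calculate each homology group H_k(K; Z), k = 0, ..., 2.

Take the total order 0 < 1 < 2 < 3 < 4 < 5 on the vertex set. Then K (dimension 2) consists of the simplices:

  0-simplices (6): [0], [1], [2], [3], [4], [5]
  1-simplices (15): [0,1], [0,2], [0,3], [0,4], [0,5], [1,2], [1,3], [1,4], [1,5], [2,3], [2,4], [2,5], [3,4], [3,5], [4,5]
  2-simplices (10): [0,1,3], [0,1,5], [0,2,4], [0,2,5], [0,3,4], [1,2,3], [1,2,4], [1,4,5], [2,3,5], [3,4,5]

giving chain groups C_0 ≅ Z^6, C_1 ≅ Z^15, C_2 ≅ Z^10.

The boundary map ∂_1: C_1 → C_0 is given by ∂[p,q] = [q] − [p]. For instance
  ∂[2,5] = [5] − [2].
As a 6×15 matrix over Z this has rank 5, with invariant factors (1,1,1,1,1).

∂_2: C_2 → C_1 maps a triangle to the signed sum of its edges. For instance
  ∂[1,2,3] = [2,3] − [1,3] + [1,2],
  ∂[0,2,5] = [2,5] − [0,5] + [0,2].
The 15×10 boundary matrix has rank 10 and Smith normal form diag(1,1,1,1,1,1,1,1,1,2).

Reading off H_k = ker ∂_k / im ∂_{k+1}:

  H_0: rank C_0 − rank ∂_1 = 6 − 5 = 1, and the invariant factors of ∂_1 are all 1, so H_0 = Z.
  H_1: rank ker ∂_1 − rank ∂_2 = (15 − 5) − 10 = 0, and ∂_2 has invariant factor 2 > 1, so H_1 = Z_2.
  H_2: rank ker ∂_2 − rank ∂_3 = (10 − 10) − 0 = 0, and there is no ∂_3, so H_2 = 0.

H_0 ≅ Z,  H_1 ≅ Z_2,  H_2 = 0.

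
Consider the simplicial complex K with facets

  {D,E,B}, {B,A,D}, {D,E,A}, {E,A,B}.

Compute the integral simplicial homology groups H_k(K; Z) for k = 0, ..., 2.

H_0 ≅ Z,  H_1 = 0,  H_2 ≅ Z.

We work with the vertex ordering A < B < D < E. The simplices of K, each written with vertices in increasing order, are:

  0-simplices (4): A, B, D, E
  1-simplices (6): AB, AD, AE, BD, BE, DE
  2-simplices (4): ABD, ABE, ADE, BDE

so the chain groups are C_0 ≅ Z^4, C_1 ≅ Z^6, C_2 ≅ Z^4.

∂_1: C_1 → C_0 sends each edge [p,q] (with p < q) to q − p. For instance
  ∂AB = B − A.
The resulting 4×6 matrix has rank 3, and its Smith normal form has invariant factors (1,1,1).

Boundary ∂_2: C_2 → C_1 maps a triangle to the signed sum of its edges. For instance
  ∂BDE = DE − BE + BD,
  ∂ABE = BE − AE + AB.
The resulting 6×4 matrix has rank 3, and its Smith normal form has invariant factors (1,1,1).

Reading off H_k = ker ∂_k / im ∂_{k+1}:

  H_0: rank C_0 − rank ∂_1 = 4 − 3 = 1, and the invariant factors of ∂_1 are all 1, so H_0 = Z.
  H_1: rank ker ∂_1 − rank ∂_2 = (6 − 3) − 3 = 0, and the invariant factors of ∂_2 are all 1, so H_1 = 0.
  H_2: rank ker ∂_2 − rank ∂_3 = (4 − 3) − 0 = 1, and there is no ∂_3, so H_2 = Z.

As a check, the Euler characteristic is 4 − 6 + 4 = 2, which agrees with 1 − 0 + 1 = 2.
(K is a triangulation of the 2-sphere S^2.)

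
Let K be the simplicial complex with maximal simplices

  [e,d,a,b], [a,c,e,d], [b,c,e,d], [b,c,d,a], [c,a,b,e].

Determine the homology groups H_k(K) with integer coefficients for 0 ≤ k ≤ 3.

K has 5 vertices, 10 edges, 10 triangles, 5 3-simplices.
rank ∂_0 = 0, rank ∂_1 = 4 ⇒ b_0 = 5 − 0 − 4 = 1; all invariant factors of ∂_1 are 1 so no torsion. So H_0 ≅ Z.
rank ∂_1 = 4, rank ∂_2 = 6 ⇒ b_1 = 10 − 4 − 6 = 0; all invariant factors of ∂_2 are 1 so no torsion. So H_1 ≅ 0.
rank ∂_2 = 6, rank ∂_3 = 4 ⇒ b_2 = 10 − 6 − 4 = 0; all invariant factors of ∂_3 are 1 so no torsion. So H_2 ≅ 0.
rank ∂_3 = 4, rank ∂_4 = 0 ⇒ b_3 = 5 − 4 − 0 = 1. So H_3 ≅ Z.

H_0 ≅ Z,  H_1 = 0,  H_2 = 0,  H_3 ≅ Z.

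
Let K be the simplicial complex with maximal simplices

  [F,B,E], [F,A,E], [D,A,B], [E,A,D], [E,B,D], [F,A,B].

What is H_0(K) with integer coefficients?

We work with the vertex ordering A < B < D < E < F. The simplices of K, each written with vertices in increasing order, are:

  0-simplices (5): A, B, D, E, F
  1-simplices (9): AB, AD, AE, AF, BD, BE, BF, DE, EF
  2-simplices (6): ABD, ABF, ADE, AEF, BDE, BEF

so the chain groups are C_0 ≅ Z^5, C_1 ≅ Z^9, C_2 ≅ Z^6.

The boundary map ∂_1: C_1 → C_0 is given by ∂[p,q] = [q] − [p]. For instance
  ∂BF = F − B.
The resulting 5×9 matrix has rank 4, and its Smith normal form has invariant factors (1,1,1,1).

∂_2: C_2 → C_1 maps a triangle to the signed sum of its edges. For instance
  ∂ABF = BF − AF + AB,
  ∂BEF = EF − BF + BE.
The resulting 9×6 matrix has rank 5, and its Smith normal form has invariant factors (1,1,1,1,1).

From H_k ≅ ker(∂_k) / im(∂_{k+1}) we obtain:

  H_0: rank C_0 − rank ∂_1 = 5 − 4 = 1, and the invariant factors of ∂_1 are all 1, so H_0 ≅ Z.

H_0 ≅ Z.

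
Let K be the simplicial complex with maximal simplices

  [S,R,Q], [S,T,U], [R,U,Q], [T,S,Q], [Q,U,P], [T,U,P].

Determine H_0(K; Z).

Order the vertices as P < Q < R < S < T < U. Listing each simplex with vertices in this order, K has dimension 2 with simplices:

  0-simplices (6): P, Q, R, S, T, U
  1-simplices (12): PQ, PT, PU, QR, QS, QT, QU, RS, RU, ST, SU, TU
  2-simplices (6): PQU, PTU, QRS, QRU, QST, STU

giving chain groups C_0 ≅ Z^6, C_1 ≅ Z^12, C_2 ≅ Z^6.

The boundary map ∂_1: C_1 → C_0 maps an edge to its endpoints' difference, ∂[p,q] = q − p.
This gives a 6×12 integer matrix of rank 5; reducing to Smith normal form yields diagonal entries (1,1,1,1,1).

∂_2: C_2 → C_1 maps a triangle to the signed sum of its edges. For instance
  ∂QRS = RS − QS + QR,
  ∂QRU = RU − QU + QR.
As a 12×6 matrix over Z this has rank 6, with invariant factors (1,1,1,1,1,1).

Now H_k = ker ∂_k / im ∂_{k+1}, so:

  H_0: rank C_0 − rank ∂_1 = 6 − 5 = 1, and the invariant factors of ∂_1 are all 1, so H_0 ≅ Z.

H_0 ≅ Z.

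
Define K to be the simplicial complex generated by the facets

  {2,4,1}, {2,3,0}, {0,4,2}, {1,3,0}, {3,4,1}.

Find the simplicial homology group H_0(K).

H_0 ≅ Z.

Order the vertices as 0 < 1 < 2 < 3 < 4. Listing each simplex with vertices in this order, K has dimension 2 with simplices:

  0-simplices (5): [0], [1], [2], [3], [4]
  1-simplices (10): [0,1], [0,2], [0,3], [0,4], [1,2], [1,3], [1,4], [2,3], [2,4], [3,4]
  2-simplices (5): [0,1,3], [0,2,3], [0,2,4], [1,2,4], [1,3,4]

giving chain groups C_0 ≅ Z^5, C_1 ≅ Z^10, C_2 ≅ Z^5.

The boundary map ∂_1: C_1 → C_0 sends each edge [p,q] (with p < q) to q − p.
As a 5×10 matrix over Z this has rank 4, with invariant factors (1,1,1,1).

The boundary map ∂_2: C_2 → C_1 acts by ∂[p,q,r] = [q,r] − [p,r] + [p,q]. For instance
  ∂[1,3,4] = [3,4] − [1,4] + [1,3],
  ∂[0,2,4] = [2,4] − [0,4] + [0,2].
This gives a 10×5 integer matrix of rank 5; reducing to Smith normal form yields diagonal entries (1,1,1,1,1).

Computing H_k = (kernel of ∂_k) / (image of ∂_{k+1}):

  H_0: rank C_0 − rank ∂_1 = 5 − 4 = 1, and the invariant factors of ∂_1 are all 1, so H_0 = Z.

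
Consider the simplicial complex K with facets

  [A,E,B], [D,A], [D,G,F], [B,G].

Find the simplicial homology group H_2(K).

K has 6 vertices, 8 edges, 2 triangles.
rank ∂_2 = 2, rank ∂_3 = 0 ⇒ b_2 = 2 − 2 − 0 = 0. So H_2 = 0.

H_2 = 0.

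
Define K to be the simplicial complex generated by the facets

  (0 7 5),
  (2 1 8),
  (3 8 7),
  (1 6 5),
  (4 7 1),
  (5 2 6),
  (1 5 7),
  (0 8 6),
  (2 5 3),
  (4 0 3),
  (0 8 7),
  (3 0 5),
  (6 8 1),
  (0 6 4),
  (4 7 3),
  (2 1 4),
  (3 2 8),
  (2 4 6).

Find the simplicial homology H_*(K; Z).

H_0 ≅ Z,  H_1 ≅ Z ⊕ Z/2,  H_2 = 0.

Take the total order 0 < 1 < 2 < 3 < 4 < 5 < 6 < 7 < 8 on the vertex set. Then K (dimension 2) consists of the simplices:

  0-simplices (9): [0], [1], [2], [3], [4], [5], [6], [7], [8]
  1-simplices (27): (27 of them)
  2-simplices (18): [0,3,4], [0,3,5], [0,4,6], [0,5,7], [0,6,8], [0,7,8], [1,2,4], [1,2,8], [1,4,7], [1,5,6], [1,5,7], [1,6,8], [2,3,5], [2,3,8], [2,4,6], [2,5,6], [3,4,7], [3,7,8]

so the chain groups are C_0 ≅ Z^9, C_1 ≅ Z^27, C_2 ≅ Z^18.

∂_1: C_1 → C_0 maps an edge to its endpoints' difference, ∂[p,q] = q − p.
This gives a 9×27 integer matrix of rank 8; reducing to Smith normal form yields diagonal entries (1,1,1,1,1,1,1,1).

∂_2: C_2 → C_1 maps a triangle to the signed sum of its edges. For instance
  ∂[0,5,7] = [5,7] − [0,7] + [0,5],
  ∂[1,5,6] = [5,6] − [1,6] + [1,5].
This gives a 27×18 integer matrix of rank 18; reducing to Smith normal form yields diagonal entries (1,1,1,1,1,1,1,1,1,1,1,1,1,1,1,1,1,2).

Computing H_k = (kernel of ∂_k) / (image of ∂_{k+1}):

  H_0: rank C_0 − rank ∂_1 = 9 − 8 = 1, and the invariant factors of ∂_1 are all 1, so H_0 ≅ Z.
  H_1: rank ker ∂_1 − rank ∂_2 = (27 − 8) − 18 = 1, and ∂_2 has invariant factor 2 > 1, so H_1 ≅ Z ⊕ Z/2.
  H_2: rank ker ∂_2 − rank ∂_3 = (18 − 18) − 0 = 0, and there is no ∂_3, so H_2 ≅ 0.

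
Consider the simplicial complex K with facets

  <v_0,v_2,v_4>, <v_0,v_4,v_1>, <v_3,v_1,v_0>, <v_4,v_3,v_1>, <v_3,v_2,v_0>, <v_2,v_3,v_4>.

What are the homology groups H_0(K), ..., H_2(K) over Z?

H_0 ≅ Z,  H_1 = 0,  H_2 ≅ Z.

We work with the vertex ordering v_0 < v_1 < v_2 < v_3 < v_4. The simplices of K, each written with vertices in increasing order, are:

  0-simplices (5): [v_0], [v_1], [v_2], [v_3], [v_4]
  1-simplices (9): [v_0,v_1], [v_0,v_2], [v_0,v_3], [v_0,v_4], [v_1,v_3], [v_1,v_4], [v_2,v_3], [v_2,v_4], [v_3,v_4]
  2-simplices (6): [v_0,v_1,v_3], [v_0,v_1,v_4], [v_0,v_2,v_3], [v_0,v_2,v_4], [v_1,v_3,v_4], [v_2,v_3,v_4]

Hence C_0 ≅ Z^5, C_1 ≅ Z^9, C_2 ≅ Z^6.

Boundary ∂_1: C_1 → C_0 maps an edge to its endpoints' difference, ∂[p,q] = q − p.
The 5×9 boundary matrix has rank 4 and Smith normal form diag(1,1,1,1).

The boundary map ∂_2: C_2 → C_1 acts by ∂[p,q,r] = [q,r] − [p,r] + [p,q]. For instance
  ∂[v_2,v_3,v_4] = [v_3,v_4] − [v_2,v_4] + [v_2,v_3],
  ∂[v_1,v_3,v_4] = [v_3,v_4] − [v_1,v_4] + [v_1,v_3].
The 9×6 boundary matrix has rank 5 and Smith normal form diag(1,1,1,1,1).

From H_k ≅ ker(∂_k) / im(∂_{k+1}) we obtain:

  H_0: rank C_0 − rank ∂_1 = 5 − 4 = 1, and the invariant factors of ∂_1 are all 1, so H_0 ≅ Z.
  H_1: rank ker ∂_1 − rank ∂_2 = (9 − 4) − 5 = 0, and the invariant factors of ∂_2 are all 1, so H_1 ≅ 0.
  H_2: rank ker ∂_2 − rank ∂_3 = (6 − 5) − 0 = 1, and there is no ∂_3, so H_2 ≅ Z.

As a check, the Euler characteristic is 5 − 9 + 6 = 2, which agrees with 1 − 0 + 1 = 2.
(K is a triangulation of the 2-sphere S^2.)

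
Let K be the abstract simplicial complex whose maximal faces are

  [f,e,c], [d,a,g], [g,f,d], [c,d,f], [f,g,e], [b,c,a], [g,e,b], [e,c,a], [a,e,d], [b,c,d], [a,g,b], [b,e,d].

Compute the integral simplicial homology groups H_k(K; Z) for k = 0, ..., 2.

H_0 ≅ Z,  H_1 ≅ Z/2,  H_2 = 0.

Take the total order a < b < c < d < e < f < g on the vertex set. Then K (dimension 2) consists of the simplices:

  0-simplices (7): a, b, c, d, e, f, g
  1-simplices (18): ab, ac, ad, ae, ag, bc, bd, be, bg, cd, ce, cf, de, df, dg, ef, eg, fg
  2-simplices (12): abc, abg, ace, ade, adg, bcd, bde, beg, cdf, cef, dfg, efg

Hence C_0 ≅ Z^7, C_1 ≅ Z^18, C_2 ≅ Z^12.

Boundary ∂_1: C_1 → C_0 sends each edge [p,q] (with p < q) to q − p. For instance
  ∂ef = f − e.
The resulting 7×18 matrix has rank 6, and its Smith normal form has invariant factors (1,1,1,1,1,1).

The boundary map ∂_2: C_2 → C_1 maps a triangle to the signed sum of its edges. For instance
  ∂beg = eg − bg + be,
  ∂cdf = df − cf + cd.
The resulting 18×12 matrix has rank 12, and its Smith normal form has invariant factors (1,1,1,1,1,1,1,1,1,1,1,2).

Reading off H_k = ker ∂_k / im ∂_{k+1}:

  H_0: rank C_0 − rank ∂_1 = 7 − 6 = 1, and the invariant factors of ∂_1 are all 1, so H_0 ≅ Z.
  H_1: rank ker ∂_1 − rank ∂_2 = (18 − 6) − 12 = 0, and ∂_2 has invariant factor 2 > 1, so H_1 ≅ Z/2.
  H_2: rank ker ∂_2 − rank ∂_3 = (12 − 12) − 0 = 0, and there is no ∂_3, so H_2 ≅ 0.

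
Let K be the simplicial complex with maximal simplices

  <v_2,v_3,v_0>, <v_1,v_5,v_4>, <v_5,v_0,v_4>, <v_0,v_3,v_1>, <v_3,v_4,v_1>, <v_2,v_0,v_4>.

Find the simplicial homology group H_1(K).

Take the total order v_0 < v_1 < v_2 < v_3 < v_4 < v_5 on the vertex set. Then K (dimension 2) consists of the simplices:

  0-simplices (6): [v_0], [v_1], [v_2], [v_3], [v_4], [v_5]
  1-simplices (12): [v_0,v_1], [v_0,v_2], [v_0,v_3], [v_0,v_4], [v_0,v_5], [v_1,v_3], [v_1,v_4], [v_1,v_5], [v_2,v_3], [v_2,v_4], [v_3,v_4], [v_4,v_5]
  2-simplices (6): [v_0,v_1,v_3], [v_0,v_2,v_3], [v_0,v_2,v_4], [v_0,v_4,v_5], [v_1,v_3,v_4], [v_1,v_4,v_5]

so the chain groups are C_0 ≅ Z^6, C_1 ≅ Z^12, C_2 ≅ Z^6.

The boundary map ∂_1: C_1 → C_0 is given by ∂[p,q] = [q] − [p].
As a 6×12 matrix over Z this has rank 5, with invariant factors (1,1,1,1,1).

∂_2: C_2 → C_1 maps a triangle to the signed sum of its edges. For instance
  ∂[v_0,v_2,v_3] = [v_2,v_3] − [v_0,v_3] + [v_0,v_2],
  ∂[v_1,v_4,v_5] = [v_4,v_5] − [v_1,v_5] + [v_1,v_4].
As a 12×6 matrix over Z this has rank 6, with invariant factors (1,1,1,1,1,1).

Now H_k = ker ∂_k / im ∂_{k+1}, so:

  H_1: rank ker ∂_1 − rank ∂_2 = (12 − 5) − 6 = 1, and the invariant factors of ∂_2 are all 1, so H_1 ≅ Z.

H_1 = Z.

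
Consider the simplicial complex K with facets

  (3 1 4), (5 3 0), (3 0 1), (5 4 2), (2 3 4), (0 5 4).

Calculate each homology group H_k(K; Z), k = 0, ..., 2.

H_0 = Z,  H_1 = Z,  H_2 = 0.

Fix the vertex order 0 < 1 < 2 < 3 < 4 < 5 and write every simplex with vertices in increasing order. Then dim K = 2 and the simplices of K are:

  0-simplices (6): [0], [1], [2], [3], [4], [5]
  1-simplices (12): [0,1], [0,3], [0,4], [0,5], [1,3], [1,4], [2,3], [2,4], [2,5], [3,4], [3,5], [4,5]
  2-simplices (6): [0,1,3], [0,3,5], [0,4,5], [1,3,4], [2,3,4], [2,4,5]

Hence C_0 ≅ Z^6, C_1 ≅ Z^12, C_2 ≅ Z^6.

∂_1: C_1 → C_0 is given by ∂[p,q] = [q] − [p]. For instance
  ∂[3,5] = [5] − [3].
As a 6×12 matrix over Z this has rank 5, with invariant factors (1,1,1,1,1).

The boundary map ∂_2: C_2 → C_1 maps a triangle to the signed sum of its edges. For instance
  ∂[2,4,5] = [4,5] − [2,5] + [2,4],
  ∂[0,3,5] = [3,5] − [0,5] + [0,3].
This gives a 12×6 integer matrix of rank 6; reducing to Smith normal form yields diagonal entries (1,1,1,1,1,1).

From H_k ≅ ker(∂_k) / im(∂_{k+1}) we obtain:

  H_0: rank C_0 − rank ∂_1 = 6 − 5 = 1, and the invariant factors of ∂_1 are all 1, so H_0 ≅ Z.
  H_1: rank ker ∂_1 − rank ∂_2 = (12 − 5) − 6 = 1, and the invariant factors of ∂_2 are all 1, so H_1 ≅ Z.
  H_2: rank ker ∂_2 − rank ∂_3 = (6 − 6) − 0 = 0, and there is no ∂_3, so H_2 ≅ 0.

As a check, the Euler characteristic is 6 − 12 + 6 = 0, which agrees with 1 − 1 + 0 = 0.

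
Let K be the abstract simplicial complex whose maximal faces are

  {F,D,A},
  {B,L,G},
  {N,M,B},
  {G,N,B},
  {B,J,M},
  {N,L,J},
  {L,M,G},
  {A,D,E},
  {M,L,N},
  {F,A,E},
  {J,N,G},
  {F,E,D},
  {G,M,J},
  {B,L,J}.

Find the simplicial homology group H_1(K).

We work with the vertex ordering A < B < D < E < F < G < J < L < M < N. The simplices of K, each written with vertices in increasing order, are:

  0-simplices (10): A, B, D, E, F, G, J, L, M, N
  1-simplices (21): AD, AE, AF, BG, BJ, BL, BM, BN, DE, DF, EF, GJ, GL, GM, GN, JL, JM, JN, LM, LN, MN
  2-simplices (14): ADE, ADF, AEF, BGL, BGN, BJL, BJM, BMN, DEF, GJM, GJN, GLM, JLN, LMN

giving chain groups C_0 ≅ Z^10, C_1 ≅ Z^21, C_2 ≅ Z^14.

Boundary ∂_1: C_1 → C_0 is given by ∂[p,q] = [q] − [p]. For instance
  ∂GJ = J − G.
As a 10×21 matrix over Z this has rank 8, with invariant factors (1,1,1,1,1,1,1,1).

∂_2: C_2 → C_1 maps a triangle to the signed sum of its edges. For instance
  ∂BGN = GN − BN + BG,
  ∂DEF = EF − DF + DE.
This gives a 21×14 integer matrix of rank 13; reducing to Smith normal form yields diagonal entries (1,1,1,1,1,1,1,1,1,1,1,1,2).

Now H_k = ker ∂_k / im ∂_{k+1}, so:

  H_1: rank ker ∂_1 − rank ∂_2 = (21 − 8) − 13 = 0, and ∂_2 has invariant factor 2 > 1, so H_1 = Z/2Z.

H_1 = Z/2Z.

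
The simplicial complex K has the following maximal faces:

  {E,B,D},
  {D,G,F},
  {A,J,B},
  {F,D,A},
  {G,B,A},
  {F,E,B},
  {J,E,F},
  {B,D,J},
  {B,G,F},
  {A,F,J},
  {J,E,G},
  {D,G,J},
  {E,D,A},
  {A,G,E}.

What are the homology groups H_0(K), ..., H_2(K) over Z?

H_0 = Z,  H_1 = Z^2,  H_2 = Z.

K has 7 vertices, 21 edges, 14 triangles.
rank ∂_0 = 0, rank ∂_1 = 6 ⇒ b_0 = 7 − 0 − 6 = 1; all invariant factors of ∂_1 are 1 so no torsion. So H_0 = Z.
rank ∂_1 = 6, rank ∂_2 = 13 ⇒ b_1 = 21 − 6 − 13 = 2; all invariant factors of ∂_2 are 1 so no torsion. So H_1 = Z^2.
rank ∂_2 = 13, rank ∂_3 = 0 ⇒ b_2 = 14 − 13 − 0 = 1. So H_2 = Z.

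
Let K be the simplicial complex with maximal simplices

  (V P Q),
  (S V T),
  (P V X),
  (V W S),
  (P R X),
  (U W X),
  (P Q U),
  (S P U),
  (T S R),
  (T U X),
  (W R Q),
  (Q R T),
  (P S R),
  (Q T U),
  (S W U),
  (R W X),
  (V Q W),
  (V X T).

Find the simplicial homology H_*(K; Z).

Order the vertices as P < Q < R < S < T < U < V < W < X. Listing each simplex with vertices in this order, K has dimension 2 with simplices:

  0-simplices (9): P, Q, R, S, T, U, V, W, X
  1-simplices (27): PQ, PR, PS, PU, PV, PX, QR, QT, QU, QV, QW, RS, RT, RW, RX, ST, SU, SV, SW, TU, TV, TX, UW, UX, VW, VX, WX
  2-simplices (18): PQU, PQV, PRS, PRX, PSU, PVX, QRT, QRW, QTU, QVW, RST, RWX, STV, SUW, SVW, TUX, TVX, UWX

giving chain groups C_0 ≅ Z^9, C_1 ≅ Z^27, C_2 ≅ Z^18.

Boundary ∂_1: C_1 → C_0 sends each edge [p,q] (with p < q) to q − p. For instance
  ∂RX = X − R.
As a 9×27 matrix over Z this has rank 8, with invariant factors (1,1,1,1,1,1,1,1).

The boundary map ∂_2: C_2 → C_1 acts by ∂[p,q,r] = [q,r] − [p,r] + [p,q]. For instance
  ∂PSU = SU − PU + PS,
  ∂QRT = RT − QT + QR.
The resulting 27×18 matrix has rank 17, and its Smith normal form has invariant factors (1,1,1,1,1,1,1,1,1,1,1,1,1,1,1,1,1).

From H_k ≅ ker(∂_k) / im(∂_{k+1}) we obtain:

  H_0: rank C_0 − rank ∂_1 = 9 − 8 = 1, and the invariant factors of ∂_1 are all 1, so H_0 ≅ Z.
  H_1: rank ker ∂_1 − rank ∂_2 = (27 − 8) − 17 = 2, and the invariant factors of ∂_2 are all 1, so H_1 ≅ Z^2.
  H_2: rank ker ∂_2 − rank ∂_3 = (18 − 17) − 0 = 1, and there is no ∂_3, so H_2 ≅ Z.

(K is a triangulation of the torus T^2.)

H_0 = Z,  H_1 = Z^2,  H_2 = Z.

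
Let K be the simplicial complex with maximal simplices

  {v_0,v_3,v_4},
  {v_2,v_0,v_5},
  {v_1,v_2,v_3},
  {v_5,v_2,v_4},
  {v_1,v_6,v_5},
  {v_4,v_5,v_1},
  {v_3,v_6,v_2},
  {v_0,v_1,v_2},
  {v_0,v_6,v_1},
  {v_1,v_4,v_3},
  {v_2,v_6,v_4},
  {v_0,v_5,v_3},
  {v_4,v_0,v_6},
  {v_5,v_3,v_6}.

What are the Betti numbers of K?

Order the vertices as v_0 < v_1 < v_2 < v_3 < v_4 < v_5 < v_6. Listing each simplex with vertices in this order, K has dimension 2 with simplices:

  0-simplices (7): [v_0], [v_1], [v_2], [v_3], [v_4], [v_5], [v_6]
  1-simplices (21): (21 of them)
  2-simplices (14): (14 of them)

Hence C_0 ≅ Z^7, C_1 ≅ Z^21, C_2 ≅ Z^14.

The boundary map ∂_1: C_1 → C_0 sends each edge [p,q] (with p < q) to q − p.
As a 7×21 matrix over Z this has rank 6, with invariant factors (1,1,1,1,1,1).

Boundary ∂_2: C_2 → C_1 acts by ∂[p,q,r] = [q,r] − [p,r] + [p,q]. For instance
  ∂[v_0,v_3,v_5] = [v_3,v_5] − [v_0,v_5] + [v_0,v_3],
  ∂[v_0,v_2,v_5] = [v_2,v_5] − [v_0,v_5] + [v_0,v_2].
The 21×14 boundary matrix has rank 13 and Smith normal form diag(1,1,1,1,1,1,1,1,1,1,1,1,1).

From H_k ≅ ker(∂_k) / im(∂_{k+1}) we obtain:

  H_0: rank C_0 − rank ∂_1 = 7 − 6 = 1, and the invariant factors of ∂_1 are all 1, so H_0 ≅ Z.
  H_1: rank ker ∂_1 − rank ∂_2 = (21 − 6) − 13 = 2, and the invariant factors of ∂_2 are all 1, so H_1 ≅ Z^2.
  H_2: rank ker ∂_2 − rank ∂_3 = (14 − 13) − 0 = 1, and there is no ∂_3, so H_2 ≅ Z.

As a check, the Euler characteristic is 7 − 21 + 14 = 0, which agrees with 1 − 2 + 1 = 0.

Hence the Betti numbers are b_0 = 1, b_1 = 2, b_2 = 1.

b_0 = 1, b_1 = 2, b_2 = 1.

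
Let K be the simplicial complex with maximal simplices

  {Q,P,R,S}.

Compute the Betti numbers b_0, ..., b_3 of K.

b_0 = 1, b_1 = 0, b_2 = 0, b_3 = 0.

We work with the vertex ordering P < Q < R < S. The simplices of K, each written with vertices in increasing order, are:

  0-simplices (4): P, Q, R, S
  1-simplices (6): PQ, PR, PS, QR, QS, RS
  2-simplices (4): PQR, PQS, PRS, QRS
  3-simplices (1): PQRS

Hence C_0 ≅ Z^4, C_1 ≅ Z^6, C_2 ≅ Z^4, C_3 ≅ Z^1.

The boundary map ∂_1: C_1 → C_0 is given by ∂[p,q] = [q] − [p]. For instance
  ∂QR = R − Q.
The resulting 4×6 matrix has rank 3, and its Smith normal form has invariant factors (1,1,1).

∂_2: C_2 → C_1 sends each 2-simplex [p,q,r] to [q,r] − [p,r] + [p,q]. For instance
  ∂QRS = RS − QS + QR,
  ∂PQR = QR − PR + PQ.
This gives a 6×4 integer matrix of rank 3; reducing to Smith normal form yields diagonal entries (1,1,1).

Boundary ∂_3: C_3 → C_2 sends each 3-simplex σ to the alternating sum Σ_i (−1)^i (σ with its i-th vertex removed). For instance
  ∂PQRS = QRS − PRS + PQS − PQR.
The 4×1 boundary matrix has rank 1 and Smith normal form diag(1).

Reading off H_k = ker ∂_k / im ∂_{k+1}:

  H_0: rank C_0 − rank ∂_1 = 4 − 3 = 1, and the invariant factors of ∂_1 are all 1, so H_0 ≅ Z.
  H_1: rank ker ∂_1 − rank ∂_2 = (6 − 3) − 3 = 0, and the invariant factors of ∂_2 are all 1, so H_1 ≅ 0.
  H_2: rank ker ∂_2 − rank ∂_3 = (4 − 3) − 1 = 0, and the invariant factors of ∂_3 are all 1, so H_2 ≅ 0.
  H_3: rank ker ∂_3 − rank ∂_4 = (1 − 1) − 0 = 0, and there is no ∂_4, so H_3 ≅ 0.

Hence the Betti numbers are b_0 = 1, b_1 = 0, b_2 = 0, b_3 = 0.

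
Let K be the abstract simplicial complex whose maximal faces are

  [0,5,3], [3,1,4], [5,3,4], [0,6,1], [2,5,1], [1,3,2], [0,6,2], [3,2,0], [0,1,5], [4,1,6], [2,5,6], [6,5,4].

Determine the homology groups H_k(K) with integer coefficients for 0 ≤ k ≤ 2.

H_0 = Z,  H_1 = Z/2,  H_2 = 0.

Order the vertices as 0 < 1 < 2 < 3 < 4 < 5 < 6. Listing each simplex with vertices in this order, K has dimension 2 with simplices:

  0-simplices (7): [0], [1], [2], [3], [4], [5], [6]
  1-simplices (18): [0,1], [0,2], [0,3], [0,5], [0,6], [1,2], [1,3], [1,4], [1,5], [1,6], [2,3], [2,5], [2,6], [3,4], [3,5], [4,5], [4,6], [5,6]
  2-simplices (12): [0,1,5], [0,1,6], [0,2,3], [0,2,6], [0,3,5], [1,2,3], [1,2,5], [1,3,4], [1,4,6], [2,5,6], [3,4,5], [4,5,6]

so the chain groups are C_0 ≅ Z^7, C_1 ≅ Z^18, C_2 ≅ Z^12.

∂_1: C_1 → C_0 sends each edge [p,q] (with p < q) to q − p.
The 7×18 boundary matrix has rank 6 and Smith normal form diag(1,1,1,1,1,1).

Boundary ∂_2: C_2 → C_1 maps a triangle to the signed sum of its edges. For instance
  ∂[0,1,5] = [1,5] − [0,5] + [0,1],
  ∂[3,4,5] = [4,5] − [3,5] + [3,4].
The resulting 18×12 matrix has rank 12, and its Smith normal form has invariant factors (1,1,1,1,1,1,1,1,1,1,1,2).

Now H_k = ker ∂_k / im ∂_{k+1}, so:

  H_0: rank C_0 − rank ∂_1 = 7 − 6 = 1, and the invariant factors of ∂_1 are all 1, so H_0 ≅ Z.
  H_1: rank ker ∂_1 − rank ∂_2 = (18 − 6) − 12 = 0, and ∂_2 has invariant factor 2 > 1, so H_1 ≅ Z/2.
  H_2: rank ker ∂_2 − rank ∂_3 = (12 − 12) − 0 = 0, and there is no ∂_3, so H_2 ≅ 0.

As a check, the Euler characteristic is 7 − 18 + 12 = 1, which agrees with 1 − 0 + 0 = 1.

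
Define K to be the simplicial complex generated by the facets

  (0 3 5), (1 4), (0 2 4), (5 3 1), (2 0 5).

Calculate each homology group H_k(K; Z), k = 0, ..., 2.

H_0 = Z,  H_1 = Z,  H_2 = 0.

Take the total order 0 < 1 < 2 < 3 < 4 < 5 on the vertex set. Then K (dimension 2) consists of the simplices:

  0-simplices (6): [0], [1], [2], [3], [4], [5]
  1-simplices (10): [0,2], [0,3], [0,4], [0,5], [1,3], [1,4], [1,5], [2,4], [2,5], [3,5]
  2-simplices (4): [0,2,4], [0,2,5], [0,3,5], [1,3,5]

so the chain groups are C_0 ≅ Z^6, C_1 ≅ Z^10, C_2 ≅ Z^4.

∂_1: C_1 → C_0 is given by ∂[p,q] = [q] − [p].
The resulting 6×10 matrix has rank 5, and its Smith normal form has invariant factors (1,1,1,1,1).

The boundary map ∂_2: C_2 → C_1 sends each 2-simplex [p,q,r] to [q,r] − [p,r] + [p,q]. For instance
  ∂[0,3,5] = [3,5] − [0,5] + [0,3],
  ∂[1,3,5] = [3,5] − [1,5] + [1,3].
As a 10×4 matrix over Z this has rank 4, with invariant factors (1,1,1,1).

Reading off H_k = ker ∂_k / im ∂_{k+1}:

  H_0: rank C_0 − rank ∂_1 = 6 − 5 = 1, and the invariant factors of ∂_1 are all 1, so H_0 = Z.
  H_1: rank ker ∂_1 − rank ∂_2 = (10 − 5) − 4 = 1, and the invariant factors of ∂_2 are all 1, so H_1 = Z.
  H_2: rank ker ∂_2 − rank ∂_3 = (4 − 4) − 0 = 0, and there is no ∂_3, so H_2 = 0.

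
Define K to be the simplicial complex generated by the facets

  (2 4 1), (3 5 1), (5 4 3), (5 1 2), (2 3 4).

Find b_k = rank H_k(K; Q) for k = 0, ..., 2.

b_0 = 1, b_1 = 1, b_2 = 0.

Take the total order 1 < 2 < 3 < 4 < 5 on the vertex set. Then K (dimension 2) consists of the simplices:

  0-simplices (5): [1], [2], [3], [4], [5]
  1-simplices (10): [1,2], [1,3], [1,4], [1,5], [2,3], [2,4], [2,5], [3,4], [3,5], [4,5]
  2-simplices (5): [1,2,4], [1,2,5], [1,3,5], [2,3,4], [3,4,5]

giving chain groups C_0 ≅ Z^5, C_1 ≅ Z^10, C_2 ≅ Z^5.

The boundary map ∂_1: C_1 → C_0 maps an edge to its endpoints' difference, ∂[p,q] = q − p. For instance
  ∂[3,4] = [4] − [3].
The resulting 5×10 matrix has rank 4, and its Smith normal form has invariant factors (1,1,1,1).

Boundary ∂_2: C_2 → C_1 acts by ∂[p,q,r] = [q,r] − [p,r] + [p,q]. For instance
  ∂[3,4,5] = [4,5] − [3,5] + [3,4],
  ∂[1,3,5] = [3,5] − [1,5] + [1,3].
As a 10×5 matrix over Z this has rank 5, with invariant factors (1,1,1,1,1).

Computing H_k = (kernel of ∂_k) / (image of ∂_{k+1}):

  H_0: rank C_0 − rank ∂_1 = 5 − 4 = 1, and the invariant factors of ∂_1 are all 1, so H_0 = Z.
  H_1: rank ker ∂_1 − rank ∂_2 = (10 − 4) − 5 = 1, and the invariant factors of ∂_2 are all 1, so H_1 = Z.
  H_2: rank ker ∂_2 − rank ∂_3 = (5 − 5) − 0 = 0, and there is no ∂_3, so H_2 = 0.

As a check, the Euler characteristic is 5 − 10 + 5 = 0, which agrees with 1 − 1 + 0 = 0.
(K is a triangulation of the Möbius band.)

Hence the Betti numbers are b_0 = 1, b_1 = 1, b_2 = 0.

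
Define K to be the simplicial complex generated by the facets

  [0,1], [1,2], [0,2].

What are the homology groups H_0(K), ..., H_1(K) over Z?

H_0 = Z,  H_1 = Z.

We work with the vertex ordering 0 < 1 < 2. The simplices of K, each written with vertices in increasing order, are:

  0-simplices (3): [0], [1], [2]
  1-simplices (3): [0,1], [0,2], [1,2]

Hence C_0 ≅ Z^3, C_1 ≅ Z^3.

Boundary ∂_1: C_1 → C_0 is given by ∂[p,q] = [q] − [p].
The 3×3 boundary matrix has rank 2 and Smith normal form diag(1,1).

Reading off H_k = ker ∂_k / im ∂_{k+1}:

  H_0: rank C_0 − rank ∂_1 = 3 − 2 = 1, and the invariant factors of ∂_1 are all 1, so H_0 = Z.
  H_1: rank ker ∂_1 − rank ∂_2 = (3 − 2) − 0 = 1, and there is no ∂_2, so H_1 = Z.

As a check, the Euler characteristic is 3 − 3 = 0, which agrees with 1 − 1 = 0.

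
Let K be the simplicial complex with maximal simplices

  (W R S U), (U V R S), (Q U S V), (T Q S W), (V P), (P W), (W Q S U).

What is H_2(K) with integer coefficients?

Take the total order P < Q < R < S < T < U < V < W on the vertex set. Then K (dimension 3) consists of the simplices:

  0-simplices (8): P, Q, R, S, T, U, V, W
  1-simplices (18): PV, PW, QS, QT, QU, QV, QW, RS, RU, RV, RW, ST, SU, SV, SW, TW, UV, UW
  2-simplices (15): QST, QSU, QSV, QSW, QTW, QUV, QUW, RSU, RSV, RSW, RUV, RUW, STW, SUV, SUW
  3-simplices (5): QSTW, QSUV, QSUW, RSUV, RSUW

Hence C_0 ≅ Z^8, C_1 ≅ Z^18, C_2 ≅ Z^15, C_3 ≅ Z^5.

∂_1: C_1 → C_0 sends each edge [p,q] (with p < q) to q − p. For instance
  ∂RW = W − R.
As a 8×18 matrix over Z this has rank 7, with invariant factors (1,1,1,1,1,1,1).

∂_2: C_2 → C_1 sends each 2-simplex [p,q,r] to [q,r] − [p,r] + [p,q]. For instance
  ∂RUV = UV − RV + RU,
  ∂QSW = SW − QW + QS.
This gives a 18×15 integer matrix of rank 10; reducing to Smith normal form yields diagonal entries (1,1,1,1,1,1,1,1,1,1).

Boundary ∂_3: C_3 → C_2 sends each 3-simplex σ to the alternating sum Σ_i (−1)^i (σ with its i-th vertex removed). For instance
  ∂RSUV = SUV − RUV + RSV − RSU,
  ∂RSUW = SUW − RUW + RSW − RSU.
The 15×5 boundary matrix has rank 5 and Smith normal form diag(1,1,1,1,1).

From H_k ≅ ker(∂_k) / im(∂_{k+1}) we obtain:

  H_2: rank ker ∂_2 − rank ∂_3 = (15 − 10) − 5 = 0, and the invariant factors of ∂_3 are all 1, so H_2 = 0.

H_2 = 0.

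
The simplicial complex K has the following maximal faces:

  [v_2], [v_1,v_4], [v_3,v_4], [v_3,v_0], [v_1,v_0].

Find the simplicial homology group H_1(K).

H_1 = Z.

Take the total order v_0 < v_1 < v_2 < v_3 < v_4 on the vertex set. Then K (dimension 1) consists of the simplices:

  0-simplices (5): [v_0], [v_1], [v_2], [v_3], [v_4]
  1-simplices (4): [v_0,v_1], [v_0,v_3], [v_1,v_4], [v_3,v_4]

giving chain groups C_0 ≅ Z^5, C_1 ≅ Z^4.

The boundary map ∂_1: C_1 → C_0 maps an edge to its endpoints' difference, ∂[p,q] = q − p.
The 5×4 boundary matrix has rank 3 and Smith normal form diag(1,1,1).

Now H_k = ker ∂_k / im ∂_{k+1}, so:

  H_1: rank ker ∂_1 − rank ∂_2 = (4 − 3) − 0 = 1, and there is no ∂_2, so H_1 ≅ Z.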